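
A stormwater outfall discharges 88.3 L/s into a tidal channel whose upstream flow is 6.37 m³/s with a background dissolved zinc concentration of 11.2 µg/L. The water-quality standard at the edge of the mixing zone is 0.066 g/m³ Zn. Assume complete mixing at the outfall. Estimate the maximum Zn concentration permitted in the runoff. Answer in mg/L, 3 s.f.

4.02 mg/L

88.3 L/s = 0.0883 m³/s.
11.2 µg/L = 0.0112 mg/L.
Mass balance: 0.066·6.458 = 0.0883·Cₑ + 6.37·0.0112.
Cₑ = (0.4262 − 0.07134) / 0.0883 = 4.019 mg/L.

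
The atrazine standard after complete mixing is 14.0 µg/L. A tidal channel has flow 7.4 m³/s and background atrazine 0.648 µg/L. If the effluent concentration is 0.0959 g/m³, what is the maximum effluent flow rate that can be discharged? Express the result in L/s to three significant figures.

1210 L/s

0.648 µg/L = 0.000648 mg/L.
14.0 µg/L = 0.014 mg/L.
Mass balance at complete mixing: C_std·(Q_w + Q_r) = Q_w·C_e + Q_r·C_b.
Rearranging, Q_w = Q_r·(C_std − C_b)/(C_e − C_std) = 7.4·(0.014 − 0.000648) / (0.0959 − 0.014) = 1.206 m³/s.
= 1206 L/s.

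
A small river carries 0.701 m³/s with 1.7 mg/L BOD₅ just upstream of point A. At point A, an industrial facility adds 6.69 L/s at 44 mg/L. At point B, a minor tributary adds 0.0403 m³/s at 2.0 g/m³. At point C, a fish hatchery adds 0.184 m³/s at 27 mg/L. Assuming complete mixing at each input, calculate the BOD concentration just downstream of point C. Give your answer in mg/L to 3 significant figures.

6.69 L/s = 0.00669 m³/s.
After input A: C = (0.701·1.7 + 0.00669·44) / 0.7077 = 2.1 mg/L.
After input B: C = (0.7077·2.1 + 0.0403·2) / 0.748 = 2.094 mg/L.
After input C: C = (0.748·2.094 + 0.184·27) / 0.932 = 7.012 mg/L.

7.01 mg/L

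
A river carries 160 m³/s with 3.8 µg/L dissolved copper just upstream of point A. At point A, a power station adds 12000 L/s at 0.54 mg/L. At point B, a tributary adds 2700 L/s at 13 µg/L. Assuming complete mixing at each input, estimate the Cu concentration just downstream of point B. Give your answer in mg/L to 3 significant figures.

3.8 µg/L = 0.0038 mg/L.
12000 L/s = 12 m³/s.
After input A: C = (160·0.0038 + 12·0.54) / 172 = 0.04121 mg/L.
2700 L/s = 2.7 m³/s.
13 µg/L = 0.013 mg/L.
After input B: C = (172·0.04121 + 2.7·0.013) / 174.7 = 0.04077 mg/L.

0.0408 mg/L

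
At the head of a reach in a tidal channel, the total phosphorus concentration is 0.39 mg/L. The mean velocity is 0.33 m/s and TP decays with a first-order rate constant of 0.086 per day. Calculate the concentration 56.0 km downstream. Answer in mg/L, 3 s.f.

0.329 mg/L

Travel time t = 56.0 km / 0.33 m/s = 5.6e+04/0.33 = 1.697e+05 s = 1.964 d.
First-order decay: C = 0.39·exp(−0.086·1.964) = 0.39·0.8446 = 0.3294 mg/L.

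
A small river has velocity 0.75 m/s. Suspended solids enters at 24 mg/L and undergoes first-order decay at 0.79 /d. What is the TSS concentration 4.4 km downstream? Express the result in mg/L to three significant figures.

Travel time t = 4.4 km / 0.75 m/s = 4400/0.75 = 5867 s = 0.0679 d.
First-order decay: C = 24·exp(−0.79·0.0679) = 24·0.9478 = 22.75 mg/L.

22.7 mg/L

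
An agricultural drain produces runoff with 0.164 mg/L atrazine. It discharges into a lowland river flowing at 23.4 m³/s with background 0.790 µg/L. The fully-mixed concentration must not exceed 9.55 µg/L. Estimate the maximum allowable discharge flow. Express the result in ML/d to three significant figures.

115 ML/d

0.790 µg/L = 0.00079 mg/L.
9.55 µg/L = 0.00955 mg/L.
Mass balance at complete mixing: C_std·(Q_w + Q_r) = Q_w·C_e + Q_r·C_b.
Rearranging, Q_w = Q_r·(C_std − C_b)/(C_e − C_std) = 23.4·(0.00955 − 0.00079) / (0.164 − 0.00955) = 1.327 m³/s.
= 114.7 ML/d.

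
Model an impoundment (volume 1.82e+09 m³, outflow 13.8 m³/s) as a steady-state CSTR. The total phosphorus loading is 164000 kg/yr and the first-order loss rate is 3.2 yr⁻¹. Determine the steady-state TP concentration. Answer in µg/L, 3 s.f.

Outflow Q = 13.8 m³/s × 3.156e+07 s/yr = 4.355e+08 m³/yr.
Steady-state CSTR mass balance: W = Q·C + k·V·C, so C = W/(Q + kV).
Q + kV = 4.355e+08 + 3.2·1.82e+09 = 6.259e+09 m³/yr.
C = 164000/6.259e+09 = 2.62e-05 kg/m³ = 0.0262 mg/L = 26.2 µg/L.

26.2 µg/L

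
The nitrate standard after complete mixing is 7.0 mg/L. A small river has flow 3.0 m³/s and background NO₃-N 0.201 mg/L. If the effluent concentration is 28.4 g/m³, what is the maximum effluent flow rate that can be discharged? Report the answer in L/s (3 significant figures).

Mass balance at complete mixing: C_std·(Q_w + Q_r) = Q_w·C_e + Q_r·C_b.
Rearranging, Q_w = Q_r·(C_std − C_b)/(C_e − C_std) = 3.0·(7 − 0.201) / (28.4 − 7) = 0.9531 m³/s.
= 953.1 L/s.

953 L/s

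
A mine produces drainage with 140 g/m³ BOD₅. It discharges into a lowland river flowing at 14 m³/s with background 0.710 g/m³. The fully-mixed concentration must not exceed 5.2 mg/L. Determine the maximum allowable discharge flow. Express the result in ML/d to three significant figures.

Mass balance at complete mixing: C_std·(Q_w + Q_r) = Q_w·C_e + Q_r·C_b.
Rearranging, Q_w = Q_r·(C_std − C_b)/(C_e − C_std) = 14·(5.2 − 0.71) / (140 − 5.2) = 0.4663 m³/s.
= 40.29 ML/d.

40.3 ML/d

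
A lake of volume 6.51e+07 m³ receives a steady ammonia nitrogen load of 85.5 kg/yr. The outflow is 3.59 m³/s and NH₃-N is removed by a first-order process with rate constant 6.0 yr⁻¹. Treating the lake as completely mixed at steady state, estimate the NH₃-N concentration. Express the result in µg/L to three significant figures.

Outflow Q = 3.59 m³/s × 3.156e+07 s/yr = 1.133e+08 m³/yr.
Steady-state CSTR mass balance: W = Q·C + k·V·C, so C = W/(Q + kV).
Q + kV = 1.133e+08 + 6.0·6.51e+07 = 5.039e+08 m³/yr.
C = 85.5/5.039e+08 = 1.697e-07 kg/m³ = 0.0001697 mg/L = 0.1697 µg/L.

0.170 µg/L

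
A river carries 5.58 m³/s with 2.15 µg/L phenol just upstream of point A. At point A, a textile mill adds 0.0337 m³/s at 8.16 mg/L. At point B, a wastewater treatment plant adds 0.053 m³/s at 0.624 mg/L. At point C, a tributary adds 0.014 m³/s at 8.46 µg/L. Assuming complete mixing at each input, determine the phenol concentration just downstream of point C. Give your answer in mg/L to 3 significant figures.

0.0564 mg/L

2.15 µg/L = 0.00215 mg/L.
After input A: C = (5.58·0.00215 + 0.0337·8.16) / 5.614 = 0.05112 mg/L.
After input B: C = (5.614·0.05112 + 0.053·0.624) / 5.667 = 0.05648 mg/L.
8.46 µg/L = 0.00846 mg/L.
After input C: C = (5.667·0.05648 + 0.014·0.00846) / 5.681 = 0.05636 mg/L.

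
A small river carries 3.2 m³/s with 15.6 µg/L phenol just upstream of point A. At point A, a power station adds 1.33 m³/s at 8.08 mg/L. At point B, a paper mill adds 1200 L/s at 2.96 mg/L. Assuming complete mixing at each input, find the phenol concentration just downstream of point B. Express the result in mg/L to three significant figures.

2.50 mg/L

15.6 µg/L = 0.0156 mg/L.
After input A: C = (3.2·0.0156 + 1.33·8.08) / 4.53 = 2.383 mg/L.
1200 L/s = 1.2 m³/s.
After input B: C = (4.53·2.383 + 1.2·2.96) / 5.73 = 2.504 mg/L.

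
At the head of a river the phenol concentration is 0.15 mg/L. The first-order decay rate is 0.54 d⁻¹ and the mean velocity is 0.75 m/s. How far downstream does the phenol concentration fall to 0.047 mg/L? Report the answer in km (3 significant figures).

139 km

From C = C₀·e^(−kt), t = ln(C₀/C)/k = ln(0.15/0.047)/0.54 = 1.16/0.54 = 2.149 d.
Distance = v·t = 0.75 m/s × 1.857e+05 s = 1.393e+05 m = 139.3 km.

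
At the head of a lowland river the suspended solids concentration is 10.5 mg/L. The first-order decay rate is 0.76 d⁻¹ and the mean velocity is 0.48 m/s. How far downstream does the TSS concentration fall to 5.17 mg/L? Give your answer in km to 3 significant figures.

38.7 km

From C = C₀·e^(−kt), t = ln(C₀/C)/k = ln(10.5/5.17)/0.76 = 0.7085/0.76 = 0.9322 d.
Distance = v·t = 0.48 m/s × 8.055e+04 s = 3.866e+04 m = 38.66 km.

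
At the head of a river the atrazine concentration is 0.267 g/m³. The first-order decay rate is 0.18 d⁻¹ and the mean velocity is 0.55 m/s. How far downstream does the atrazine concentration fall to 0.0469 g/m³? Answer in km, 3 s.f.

459 km

From C = C₀·e^(−kt), t = ln(C₀/C)/k = ln(0.267/0.0469)/0.18 = 1.739/0.18 = 9.662 d.
Distance = v·t = 0.55 m/s × 8.348e+05 s = 4.592e+05 m = 459.2 km.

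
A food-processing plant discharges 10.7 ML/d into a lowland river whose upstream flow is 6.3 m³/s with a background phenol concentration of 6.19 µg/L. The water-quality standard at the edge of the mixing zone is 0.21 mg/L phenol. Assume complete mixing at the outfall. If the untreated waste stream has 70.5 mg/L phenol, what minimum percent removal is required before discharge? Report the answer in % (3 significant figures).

10.7 ML/d = 0.1238 m³/s.
6.19 µg/L = 0.00619 mg/L.
Mass balance: 0.21·6.424 = 0.1238·Cₑ + 6.3·0.00619.
Cₑ = (1.349 − 0.039) / 0.1238 = 10.58 mg/L.
Required removal = 1 − 10.58/70.5 = 85 %.

85.0 %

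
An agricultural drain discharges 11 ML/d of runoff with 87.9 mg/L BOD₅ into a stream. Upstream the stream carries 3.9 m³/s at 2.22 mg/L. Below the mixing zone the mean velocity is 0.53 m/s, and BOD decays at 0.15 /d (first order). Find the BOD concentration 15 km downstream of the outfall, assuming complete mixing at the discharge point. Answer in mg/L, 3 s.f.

11 ML/d = 0.1273 m³/s.
After complete mixing, C₀ = (0.1273·87.9 + 3.9·2.22) / 4.027 = 4.929 mg/L.
Travel time t = 1.5e+04 m / 0.53 m/s = 2.83e+04 s = 0.3276 d.
C = 4.929·exp(−0.15·0.3276) = 4.929·0.9521 = 4.692 mg/L.

4.69 mg/L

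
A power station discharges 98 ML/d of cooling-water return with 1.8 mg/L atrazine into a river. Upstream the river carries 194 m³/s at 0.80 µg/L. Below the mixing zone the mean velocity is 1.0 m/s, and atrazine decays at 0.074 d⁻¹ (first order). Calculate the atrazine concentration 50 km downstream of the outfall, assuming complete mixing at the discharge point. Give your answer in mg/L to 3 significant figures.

0.0108 mg/L

98 ML/d = 1.134 m³/s.
0.80 µg/L = 0.0008 mg/L.
After complete mixing, C₀ = (1.134·1.8 + 194·0.0008) / 195.1 = 0.01126 mg/L.
Travel time t = 5e+04 m / 1.0 m/s = 5e+04 s = 0.5787 d.
C = 0.01126·exp(−0.074·0.5787) = 0.01126·0.9581 = 0.01079 mg/L.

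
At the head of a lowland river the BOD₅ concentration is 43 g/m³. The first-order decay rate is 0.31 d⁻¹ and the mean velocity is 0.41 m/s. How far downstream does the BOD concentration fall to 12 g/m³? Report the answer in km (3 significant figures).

146 km

From C = C₀·e^(−kt), t = ln(C₀/C)/k = ln(43/12)/0.31 = 1.276/0.31 = 4.117 d.
Distance = v·t = 0.41 m/s × 3.557e+05 s = 1.458e+05 m = 145.8 km.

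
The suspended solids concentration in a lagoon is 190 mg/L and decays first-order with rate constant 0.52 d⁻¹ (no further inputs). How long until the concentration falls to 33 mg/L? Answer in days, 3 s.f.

t = ln(C₀/C)/k = ln(190/33)/0.52 = 1.751/0.52 = 3.366 d.

3.37 d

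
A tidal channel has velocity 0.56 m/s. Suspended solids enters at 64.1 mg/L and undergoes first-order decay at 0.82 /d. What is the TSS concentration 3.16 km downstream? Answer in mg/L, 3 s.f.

Travel time t = 3.16 km / 0.56 m/s = 3160/0.56 = 5643 s = 0.06531 d.
First-order decay: C = 64.1·exp(−0.82·0.06531) = 64.1·0.9479 = 60.76 mg/L.

60.8 mg/L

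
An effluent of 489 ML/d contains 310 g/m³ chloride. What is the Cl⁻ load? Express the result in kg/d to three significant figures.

489 ML/d = 5.66 m³/s.
Mass flux = Q·C = 5.66 m³/s × 310 g/m³ = 1755 g/s.
= 1755 g/s × 86.4 = 1.516e+05 kg/d.

152000 kg/d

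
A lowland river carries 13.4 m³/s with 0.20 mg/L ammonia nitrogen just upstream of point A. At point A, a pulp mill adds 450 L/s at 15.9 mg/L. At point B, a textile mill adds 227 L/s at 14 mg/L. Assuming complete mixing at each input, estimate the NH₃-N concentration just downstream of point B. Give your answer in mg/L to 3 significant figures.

0.924 mg/L

450 L/s = 0.45 m³/s.
After input A: C = (13.4·0.2 + 0.45·15.9) / 13.85 = 0.7101 mg/L.
227 L/s = 0.227 m³/s.
After input B: C = (13.85·0.7101 + 0.227·14) / 14.08 = 0.9244 mg/L.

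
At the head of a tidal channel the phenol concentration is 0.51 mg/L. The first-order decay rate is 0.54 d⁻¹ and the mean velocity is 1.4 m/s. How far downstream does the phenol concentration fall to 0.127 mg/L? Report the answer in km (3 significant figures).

From C = C₀·e^(−kt), t = ln(C₀/C)/k = ln(0.51/0.127)/0.54 = 1.39/0.54 = 2.574 d.
Distance = v·t = 1.4 m/s × 2.224e+05 s = 3.114e+05 m = 311.4 km.

311 km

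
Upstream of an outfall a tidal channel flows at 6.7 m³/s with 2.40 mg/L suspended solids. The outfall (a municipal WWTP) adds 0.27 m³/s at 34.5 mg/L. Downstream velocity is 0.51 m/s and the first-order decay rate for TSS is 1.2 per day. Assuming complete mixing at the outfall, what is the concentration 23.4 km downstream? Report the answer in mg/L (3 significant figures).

1.93 mg/L

After complete mixing, C₀ = (0.27·34.5 + 6.7·2.4) / 6.97 = 3.643 mg/L.
Travel time t = 2.34e+04 m / 0.51 m/s = 4.588e+04 s = 0.531 d.
C = 3.643·exp(−1.2·0.531) = 3.643·0.5287 = 1.926 mg/L.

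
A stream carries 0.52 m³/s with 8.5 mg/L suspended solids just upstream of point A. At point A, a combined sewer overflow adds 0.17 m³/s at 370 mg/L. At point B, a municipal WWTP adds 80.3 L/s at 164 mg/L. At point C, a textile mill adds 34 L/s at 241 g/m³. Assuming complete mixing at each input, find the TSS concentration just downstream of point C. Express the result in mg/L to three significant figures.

After input A: C = (0.52·8.5 + 0.17·370) / 0.69 = 97.57 mg/L.
80.3 L/s = 0.0803 m³/s.
After input B: C = (0.69·97.57 + 0.0803·164) / 0.7703 = 104.5 mg/L.
34 L/s = 0.034 m³/s.
After input C: C = (0.7703·104.5 + 0.034·241) / 0.8043 = 110.3 mg/L.

110 mg/L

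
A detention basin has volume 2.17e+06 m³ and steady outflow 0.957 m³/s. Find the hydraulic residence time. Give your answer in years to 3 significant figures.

Q = 0.957 m³/s × 3.156e+07 s/yr = 3.02e+07 m³/yr.
Hydraulic residence time τ = V/Q = 2.17e+06/3.02e+07 = 0.07185 yr.

0.0719 yr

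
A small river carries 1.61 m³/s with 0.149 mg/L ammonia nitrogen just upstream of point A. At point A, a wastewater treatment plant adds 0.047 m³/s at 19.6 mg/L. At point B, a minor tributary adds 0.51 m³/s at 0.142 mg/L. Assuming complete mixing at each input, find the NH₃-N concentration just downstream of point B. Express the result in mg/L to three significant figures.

0.569 mg/L

After input A: C = (1.61·0.149 + 0.047·19.6) / 1.657 = 0.7007 mg/L.
After input B: C = (1.657·0.7007 + 0.51·0.142) / 2.167 = 0.5692 mg/L.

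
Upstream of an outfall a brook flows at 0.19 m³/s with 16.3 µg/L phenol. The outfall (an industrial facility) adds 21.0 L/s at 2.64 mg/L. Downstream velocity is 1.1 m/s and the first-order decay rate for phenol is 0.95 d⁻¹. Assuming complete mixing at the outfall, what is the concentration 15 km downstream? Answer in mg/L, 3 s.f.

21.0 L/s = 0.021 m³/s.
16.3 µg/L = 0.0163 mg/L.
After complete mixing, C₀ = (0.021·2.64 + 0.19·0.0163) / 0.211 = 0.2774 mg/L.
Travel time t = 1.5e+04 m / 1.1 m/s = 1.364e+04 s = 0.1578 d.
C = 0.2774·exp(−0.95·0.1578) = 0.2774·0.8608 = 0.2388 mg/L.

0.239 mg/L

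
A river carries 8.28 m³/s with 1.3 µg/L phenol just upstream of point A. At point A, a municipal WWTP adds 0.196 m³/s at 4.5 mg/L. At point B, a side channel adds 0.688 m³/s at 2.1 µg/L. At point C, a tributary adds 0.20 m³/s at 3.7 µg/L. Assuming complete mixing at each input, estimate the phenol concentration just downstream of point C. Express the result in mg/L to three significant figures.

1.3 µg/L = 0.0013 mg/L.
After input A: C = (8.28·0.0013 + 0.196·4.5) / 8.476 = 0.1053 mg/L.
2.1 µg/L = 0.0021 mg/L.
After input B: C = (8.476·0.1053 + 0.688·0.0021) / 9.164 = 0.09758 mg/L.
3.7 µg/L = 0.0037 mg/L.
After input C: C = (9.164·0.09758 + 0.2·0.0037) / 9.364 = 0.09557 mg/L.

0.0956 mg/L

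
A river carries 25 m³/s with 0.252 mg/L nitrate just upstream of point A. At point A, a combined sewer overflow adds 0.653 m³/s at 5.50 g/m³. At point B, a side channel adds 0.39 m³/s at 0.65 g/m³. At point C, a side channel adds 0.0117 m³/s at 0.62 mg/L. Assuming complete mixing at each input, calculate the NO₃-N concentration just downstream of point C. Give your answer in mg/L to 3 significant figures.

After input A: C = (25·0.252 + 0.653·5.5) / 25.65 = 0.3856 mg/L.
After input B: C = (25.65·0.3856 + 0.39·0.65) / 26.04 = 0.3895 mg/L.
After input C: C = (26.04·0.3895 + 0.0117·0.62) / 26.05 = 0.3897 mg/L.

0.390 mg/L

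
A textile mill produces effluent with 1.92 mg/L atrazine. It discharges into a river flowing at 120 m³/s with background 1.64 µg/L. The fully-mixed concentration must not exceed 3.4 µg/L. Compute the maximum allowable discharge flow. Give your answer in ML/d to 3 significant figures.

1.64 µg/L = 0.00164 mg/L.
3.4 µg/L = 0.0034 mg/L.
Mass balance at complete mixing: C_std·(Q_w + Q_r) = Q_w·C_e + Q_r·C_b.
Rearranging, Q_w = Q_r·(C_std − C_b)/(C_e − C_std) = 120·(0.0034 − 0.00164) / (1.92 − 0.0034) = 0.1102 m³/s.
= 9.521 ML/d.

9.52 ML/d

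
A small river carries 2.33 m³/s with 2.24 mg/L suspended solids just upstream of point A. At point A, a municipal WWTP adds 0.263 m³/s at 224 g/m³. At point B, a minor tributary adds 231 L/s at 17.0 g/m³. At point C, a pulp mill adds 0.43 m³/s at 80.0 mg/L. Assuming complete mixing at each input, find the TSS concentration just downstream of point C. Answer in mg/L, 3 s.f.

31.5 mg/L

After input A: C = (2.33·2.24 + 0.263·224) / 2.593 = 24.73 mg/L.
231 L/s = 0.231 m³/s.
After input B: C = (2.593·24.73 + 0.231·17) / 2.824 = 24.1 mg/L.
After input C: C = (2.824·24.1 + 0.43·80) / 3.254 = 31.49 mg/L.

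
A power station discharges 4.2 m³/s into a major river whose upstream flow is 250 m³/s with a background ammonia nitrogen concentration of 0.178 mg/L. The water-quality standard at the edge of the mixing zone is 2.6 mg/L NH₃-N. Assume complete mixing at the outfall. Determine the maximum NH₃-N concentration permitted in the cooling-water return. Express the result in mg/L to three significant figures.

Mass balance: 2.6·254.2 = 4.2·Cₑ + 250·0.178.
Cₑ = (660.9 − 44.5) / 4.2 = 146.8 mg/L.

147 mg/L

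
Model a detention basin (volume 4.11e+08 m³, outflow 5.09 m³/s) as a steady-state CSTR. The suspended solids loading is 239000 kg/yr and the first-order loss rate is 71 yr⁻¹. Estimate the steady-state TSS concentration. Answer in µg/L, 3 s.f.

Outflow Q = 5.09 m³/s × 3.156e+07 s/yr = 1.606e+08 m³/yr.
Steady-state CSTR mass balance: W = Q·C + k·V·C, so C = W/(Q + kV).
Q + kV = 1.606e+08 + 71·4.11e+08 = 2.934e+10 m³/yr.
C = 239000/2.934e+10 = 8.145e-06 kg/m³ = 0.008145 mg/L = 8.145 µg/L.

8.15 µg/L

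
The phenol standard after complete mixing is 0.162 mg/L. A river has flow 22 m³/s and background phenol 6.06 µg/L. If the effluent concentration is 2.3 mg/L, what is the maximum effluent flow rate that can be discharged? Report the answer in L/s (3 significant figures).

6.06 µg/L = 0.00606 mg/L.
Mass balance at complete mixing: C_std·(Q_w + Q_r) = Q_w·C_e + Q_r·C_b.
Rearranging, Q_w = Q_r·(C_std − C_b)/(C_e − C_std) = 22·(0.162 − 0.00606) / (2.3 − 0.162) = 1.605 m³/s.
= 1605 L/s.

1600 L/s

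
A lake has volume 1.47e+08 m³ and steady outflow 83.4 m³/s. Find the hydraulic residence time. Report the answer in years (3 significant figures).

0.0559 yr

Q = 83.4 m³/s × 3.156e+07 s/yr = 2.632e+09 m³/yr.
Hydraulic residence time τ = V/Q = 1.47e+08/2.632e+09 = 0.05585 yr.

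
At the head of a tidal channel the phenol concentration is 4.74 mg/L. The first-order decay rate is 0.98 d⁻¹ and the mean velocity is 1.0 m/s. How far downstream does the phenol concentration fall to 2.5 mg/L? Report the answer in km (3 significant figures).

56.4 km

From C = C₀·e^(−kt), t = ln(C₀/C)/k = ln(4.74/2.5)/0.98 = 0.6397/0.98 = 0.6528 d.
Distance = v·t = 1.0 m/s × 5.64e+04 s = 5.64e+04 m = 56.4 km.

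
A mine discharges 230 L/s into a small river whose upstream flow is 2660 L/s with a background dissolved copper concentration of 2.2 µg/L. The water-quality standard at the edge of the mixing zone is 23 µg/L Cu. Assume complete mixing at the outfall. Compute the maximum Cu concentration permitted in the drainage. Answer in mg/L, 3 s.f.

230 L/s = 0.23 m³/s.
2660 L/s = 2.66 m³/s.
2.2 µg/L = 0.0022 mg/L.
23 µg/L = 0.023 mg/L.
Mass balance: 0.023·2.89 = 0.23·Cₑ + 2.66·0.0022.
Cₑ = (0.06647 − 0.005852) / 0.23 = 0.2636 mg/L.

0.264 mg/L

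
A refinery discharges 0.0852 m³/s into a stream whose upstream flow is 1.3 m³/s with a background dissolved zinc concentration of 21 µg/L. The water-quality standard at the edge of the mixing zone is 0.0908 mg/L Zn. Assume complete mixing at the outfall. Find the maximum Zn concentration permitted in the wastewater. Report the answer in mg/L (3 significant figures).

1.16 mg/L

21 µg/L = 0.021 mg/L.
Mass balance: 0.0908·1.385 = 0.0852·Cₑ + 1.3·0.021.
Cₑ = (0.1258 − 0.0273) / 0.0852 = 1.156 mg/L.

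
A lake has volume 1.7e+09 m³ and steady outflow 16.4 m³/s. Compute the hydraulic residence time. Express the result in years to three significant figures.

Q = 16.4 m³/s × 3.156e+07 s/yr = 5.175e+08 m³/yr.
Hydraulic residence time τ = V/Q = 1.7e+09/5.175e+08 = 3.285 yr.

3.28 yr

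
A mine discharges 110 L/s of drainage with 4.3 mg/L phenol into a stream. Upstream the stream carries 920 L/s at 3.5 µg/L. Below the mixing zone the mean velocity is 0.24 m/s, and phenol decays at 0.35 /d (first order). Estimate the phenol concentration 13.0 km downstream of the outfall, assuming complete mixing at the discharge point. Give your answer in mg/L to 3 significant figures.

110 L/s = 0.11 m³/s.
920 L/s = 0.92 m³/s.
3.5 µg/L = 0.0035 mg/L.
After complete mixing, C₀ = (0.11·4.3 + 0.92·0.0035) / 1.03 = 0.4623 mg/L.
Travel time t = 1.3e+04 m / 0.24 m/s = 5.417e+04 s = 0.6269 d.
C = 0.4623·exp(−0.35·0.6269) = 0.4623·0.803 = 0.3713 mg/L.

0.371 mg/L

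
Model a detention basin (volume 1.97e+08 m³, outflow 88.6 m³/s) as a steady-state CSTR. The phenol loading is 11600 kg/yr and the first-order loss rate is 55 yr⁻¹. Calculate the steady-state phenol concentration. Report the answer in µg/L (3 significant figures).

Outflow Q = 88.6 m³/s × 3.156e+07 s/yr = 2.796e+09 m³/yr.
Steady-state CSTR mass balance: W = Q·C + k·V·C, so C = W/(Q + kV).
Q + kV = 2.796e+09 + 55·1.97e+08 = 1.363e+10 m³/yr.
C = 11600/1.363e+10 = 8.51e-07 kg/m³ = 0.000851 mg/L = 0.851 µg/L.

0.851 µg/L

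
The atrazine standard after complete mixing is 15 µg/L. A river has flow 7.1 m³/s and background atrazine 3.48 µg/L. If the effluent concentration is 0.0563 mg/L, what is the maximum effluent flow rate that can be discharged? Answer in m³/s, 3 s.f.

1.98 m³/s

3.48 µg/L = 0.00348 mg/L.
15 µg/L = 0.015 mg/L.
Mass balance at complete mixing: C_std·(Q_w + Q_r) = Q_w·C_e + Q_r·C_b.
Rearranging, Q_w = Q_r·(C_std − C_b)/(C_e − C_std) = 7.1·(0.015 − 0.00348) / (0.0563 − 0.015) = 1.98 m³/s.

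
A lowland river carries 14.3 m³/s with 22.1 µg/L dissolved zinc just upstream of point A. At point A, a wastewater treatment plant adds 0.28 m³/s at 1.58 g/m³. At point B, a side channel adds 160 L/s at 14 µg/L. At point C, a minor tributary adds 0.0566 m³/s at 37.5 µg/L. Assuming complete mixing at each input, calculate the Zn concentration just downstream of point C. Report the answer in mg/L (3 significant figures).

0.0516 mg/L

22.1 µg/L = 0.0221 mg/L.
After input A: C = (14.3·0.0221 + 0.28·1.58) / 14.58 = 0.05202 mg/L.
160 L/s = 0.16 m³/s.
14 µg/L = 0.014 mg/L.
After input B: C = (14.58·0.05202 + 0.16·0.014) / 14.74 = 0.05161 mg/L.
37.5 µg/L = 0.0375 mg/L.
After input C: C = (14.74·0.05161 + 0.0566·0.0375) / 14.8 = 0.05155 mg/L.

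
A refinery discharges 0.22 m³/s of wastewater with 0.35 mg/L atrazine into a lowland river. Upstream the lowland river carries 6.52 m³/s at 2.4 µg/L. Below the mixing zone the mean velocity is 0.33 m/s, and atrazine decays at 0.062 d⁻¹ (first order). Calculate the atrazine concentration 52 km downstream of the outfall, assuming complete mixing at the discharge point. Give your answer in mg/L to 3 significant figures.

0.0123 mg/L

2.4 µg/L = 0.0024 mg/L.
After complete mixing, C₀ = (0.22·0.35 + 6.52·0.0024) / 6.74 = 0.01375 mg/L.
Travel time t = 5.2e+04 m / 0.33 m/s = 1.576e+05 s = 1.824 d.
C = 0.01375·exp(−0.062·1.824) = 0.01375·0.8931 = 0.01228 mg/L.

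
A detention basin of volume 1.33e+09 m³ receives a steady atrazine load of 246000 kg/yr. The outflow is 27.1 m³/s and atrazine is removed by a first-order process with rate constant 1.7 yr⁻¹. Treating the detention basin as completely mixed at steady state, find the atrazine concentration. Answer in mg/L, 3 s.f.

0.0789 mg/L

Outflow Q = 27.1 m³/s × 3.156e+07 s/yr = 8.552e+08 m³/yr.
Steady-state CSTR mass balance: W = Q·C + k·V·C, so C = W/(Q + kV).
Q + kV = 8.552e+08 + 1.7·1.33e+09 = 3.116e+09 m³/yr.
C = 246000/3.116e+09 = 7.894e-05 kg/m³ = 0.07894 mg/L.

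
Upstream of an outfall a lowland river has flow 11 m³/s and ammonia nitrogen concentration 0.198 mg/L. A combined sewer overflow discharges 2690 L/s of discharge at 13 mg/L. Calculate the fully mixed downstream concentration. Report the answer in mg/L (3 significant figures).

2.71 mg/L

2690 L/s = 2.69 m³/s.
By mass balance at complete mixing, C = (2.69·13 + 11·0.198) / (2.69 + 11) = 37.15/13.69 = 2.714 mg/L.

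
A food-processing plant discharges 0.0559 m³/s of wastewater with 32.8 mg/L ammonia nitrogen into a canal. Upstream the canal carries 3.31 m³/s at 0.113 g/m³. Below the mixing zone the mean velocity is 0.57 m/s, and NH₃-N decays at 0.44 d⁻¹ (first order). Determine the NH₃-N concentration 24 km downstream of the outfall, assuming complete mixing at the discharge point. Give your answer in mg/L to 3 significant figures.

After complete mixing, C₀ = (0.0559·32.8 + 3.31·0.113) / 3.366 = 0.6559 mg/L.
Travel time t = 2.4e+04 m / 0.57 m/s = 4.211e+04 s = 0.4873 d.
C = 0.6559·exp(−0.44·0.4873) = 0.6559·0.807 = 0.5293 mg/L.

0.529 mg/L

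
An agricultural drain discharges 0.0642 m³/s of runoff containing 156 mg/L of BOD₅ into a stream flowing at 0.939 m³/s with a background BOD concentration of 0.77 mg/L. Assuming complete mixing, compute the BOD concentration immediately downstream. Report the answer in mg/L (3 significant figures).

By mass balance at complete mixing, C = (0.0642·156 + 0.939·0.77) / (0.0642 + 0.939) = 10.74/1.003 = 10.7 mg/L.

10.7 mg/L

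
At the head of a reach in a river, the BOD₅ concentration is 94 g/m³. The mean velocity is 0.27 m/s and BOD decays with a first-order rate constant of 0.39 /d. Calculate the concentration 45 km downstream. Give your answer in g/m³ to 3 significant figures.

Travel time t = 45 km / 0.27 m/s = 4.5e+04/0.27 = 1.667e+05 s = 1.929 d.
First-order decay: C = 94·exp(−0.39·1.929) = 94·0.4713 = 44.3 g/m³.

44.3 g/m³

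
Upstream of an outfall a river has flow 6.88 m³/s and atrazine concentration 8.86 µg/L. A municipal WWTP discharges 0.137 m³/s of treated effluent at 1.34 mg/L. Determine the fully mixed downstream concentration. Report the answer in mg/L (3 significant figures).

8.86 µg/L = 0.00886 mg/L.
Conservation of mass across the mixing zone: C = (0.137·1.34 + 6.88·0.00886) / (0.137 + 6.88) = 0.2445/7.017 = 0.03485 mg/L.

0.0348 mg/L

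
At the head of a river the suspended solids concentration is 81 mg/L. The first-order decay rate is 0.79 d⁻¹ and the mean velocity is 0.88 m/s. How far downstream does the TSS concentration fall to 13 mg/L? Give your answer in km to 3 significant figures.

176 km

From C = C₀·e^(−kt), t = ln(C₀/C)/k = ln(81/13)/0.79 = 1.829/0.79 = 2.316 d.
Distance = v·t = 0.88 m/s × 2.001e+05 s = 1.761e+05 m = 176.1 km.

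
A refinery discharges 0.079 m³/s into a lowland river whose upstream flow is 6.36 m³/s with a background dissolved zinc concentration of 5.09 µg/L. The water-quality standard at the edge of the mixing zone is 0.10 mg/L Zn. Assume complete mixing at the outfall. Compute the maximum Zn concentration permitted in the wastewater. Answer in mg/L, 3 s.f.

7.74 mg/L

5.09 µg/L = 0.00509 mg/L.
Mass balance: 0.1·6.439 = 0.079·Cₑ + 6.36·0.00509.
Cₑ = (0.6439 − 0.03237) / 0.079 = 7.741 mg/L.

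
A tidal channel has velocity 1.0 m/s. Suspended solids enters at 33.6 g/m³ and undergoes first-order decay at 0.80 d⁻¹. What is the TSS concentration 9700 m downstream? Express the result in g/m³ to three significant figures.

30.7 g/m³

Travel time t = 9700 m / 1.0 m/s = 9700/1.0 = 9700 s = 0.1123 d.
First-order decay: C = 33.6·exp(−0.80·0.1123) = 33.6·0.9141 = 30.71 g/m³.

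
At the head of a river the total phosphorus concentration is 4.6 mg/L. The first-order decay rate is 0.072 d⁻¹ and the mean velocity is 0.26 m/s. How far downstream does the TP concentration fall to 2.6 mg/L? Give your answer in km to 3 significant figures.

178 km

From C = C₀·e^(−kt), t = ln(C₀/C)/k = ln(4.6/2.6)/0.072 = 0.5705/0.072 = 7.924 d.
Distance = v·t = 0.26 m/s × 6.847e+05 s = 1.78e+05 m = 178 km.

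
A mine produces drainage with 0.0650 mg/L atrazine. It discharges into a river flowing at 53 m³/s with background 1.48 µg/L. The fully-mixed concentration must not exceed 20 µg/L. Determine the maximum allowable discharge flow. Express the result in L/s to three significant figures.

21800 L/s

1.48 µg/L = 0.00148 mg/L.
20 µg/L = 0.02 mg/L.
Mass balance at complete mixing: C_std·(Q_w + Q_r) = Q_w·C_e + Q_r·C_b.
Rearranging, Q_w = Q_r·(C_std − C_b)/(C_e − C_std) = 53·(0.02 − 0.00148) / (0.065 − 0.02) = 21.81 m³/s.
= 2.181e+04 L/s.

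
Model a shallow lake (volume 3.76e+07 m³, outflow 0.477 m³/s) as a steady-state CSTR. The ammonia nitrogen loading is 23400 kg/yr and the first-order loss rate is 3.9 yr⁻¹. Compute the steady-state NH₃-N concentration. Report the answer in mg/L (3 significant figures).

Outflow Q = 0.477 m³/s × 3.156e+07 s/yr = 1.505e+07 m³/yr.
Steady-state CSTR mass balance: W = Q·C + k·V·C, so C = W/(Q + kV).
Q + kV = 1.505e+07 + 3.9·3.76e+07 = 1.617e+08 m³/yr.
C = 23400/1.617e+08 = 0.0001447 kg/m³ = 0.1447 mg/L.

0.145 mg/L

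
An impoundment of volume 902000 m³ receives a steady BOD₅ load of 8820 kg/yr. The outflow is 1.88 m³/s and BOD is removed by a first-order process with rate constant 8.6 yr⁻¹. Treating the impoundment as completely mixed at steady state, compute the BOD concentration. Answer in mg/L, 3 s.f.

0.131 mg/L

Outflow Q = 1.88 m³/s × 3.156e+07 s/yr = 5.933e+07 m³/yr.
Steady-state CSTR mass balance: W = Q·C + k·V·C, so C = W/(Q + kV).
Q + kV = 5.933e+07 + 8.6·902000 = 6.709e+07 m³/yr.
C = 8820/6.709e+07 = 0.0001315 kg/m³ = 0.1315 mg/L.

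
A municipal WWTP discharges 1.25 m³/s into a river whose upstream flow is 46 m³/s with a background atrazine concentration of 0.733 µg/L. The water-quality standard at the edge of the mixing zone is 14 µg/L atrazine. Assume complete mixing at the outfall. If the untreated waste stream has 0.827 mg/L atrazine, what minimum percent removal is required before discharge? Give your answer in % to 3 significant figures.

39.3 %

0.733 µg/L = 0.000733 mg/L.
14 µg/L = 0.014 mg/L.
Mass balance: 0.014·47.25 = 1.25·Cₑ + 46·0.000733.
Cₑ = (0.6615 − 0.03372) / 1.25 = 0.5022 mg/L.
Required removal = 1 − 0.5022/0.827 = 39.27 %.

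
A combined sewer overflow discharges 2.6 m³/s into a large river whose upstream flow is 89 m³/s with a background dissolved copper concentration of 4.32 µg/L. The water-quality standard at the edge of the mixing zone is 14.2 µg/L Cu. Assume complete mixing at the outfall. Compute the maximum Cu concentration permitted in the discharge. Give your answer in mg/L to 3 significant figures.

0.352 mg/L

4.32 µg/L = 0.00432 mg/L.
14.2 µg/L = 0.0142 mg/L.
Mass balance: 0.0142·91.6 = 2.6·Cₑ + 89·0.00432.
Cₑ = (1.301 − 0.3845) / 2.6 = 0.3524 mg/L.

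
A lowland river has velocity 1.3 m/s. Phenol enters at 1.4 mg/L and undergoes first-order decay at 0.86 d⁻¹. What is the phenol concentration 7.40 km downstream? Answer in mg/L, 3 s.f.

Travel time t = 7.40 km / 1.3 m/s = 7400/1.3 = 5692 s = 0.06588 d.
First-order decay: C = 1.4·exp(−0.86·0.06588) = 1.4·0.9449 = 1.323 mg/L.

1.32 mg/L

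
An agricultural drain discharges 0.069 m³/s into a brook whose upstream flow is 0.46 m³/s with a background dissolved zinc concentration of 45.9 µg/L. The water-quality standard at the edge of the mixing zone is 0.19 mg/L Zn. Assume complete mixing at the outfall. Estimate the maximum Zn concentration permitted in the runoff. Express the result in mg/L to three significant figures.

45.9 µg/L = 0.0459 mg/L.
Mass balance: 0.19·0.529 = 0.069·Cₑ + 0.46·0.0459.
Cₑ = (0.1005 − 0.02111) / 0.069 = 1.151 mg/L.

1.15 mg/L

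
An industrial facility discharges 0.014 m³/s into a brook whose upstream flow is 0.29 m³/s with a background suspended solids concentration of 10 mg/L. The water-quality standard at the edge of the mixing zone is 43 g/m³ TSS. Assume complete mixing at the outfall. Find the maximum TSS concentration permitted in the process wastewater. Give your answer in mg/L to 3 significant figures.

Mass balance: 43·0.304 = 0.014·Cₑ + 0.29·10.
Cₑ = (13.07 − 2.9) / 0.014 = 726.6 mg/L.

727 mg/L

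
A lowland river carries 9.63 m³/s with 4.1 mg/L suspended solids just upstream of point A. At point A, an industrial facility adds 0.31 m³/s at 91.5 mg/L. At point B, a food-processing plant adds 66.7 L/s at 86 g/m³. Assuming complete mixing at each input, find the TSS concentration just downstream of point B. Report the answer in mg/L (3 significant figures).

7.35 mg/L

After input A: C = (9.63·4.1 + 0.31·91.5) / 9.94 = 6.826 mg/L.
66.7 L/s = 0.0667 m³/s.
After input B: C = (9.94·6.826 + 0.0667·86) / 10.01 = 7.353 mg/L.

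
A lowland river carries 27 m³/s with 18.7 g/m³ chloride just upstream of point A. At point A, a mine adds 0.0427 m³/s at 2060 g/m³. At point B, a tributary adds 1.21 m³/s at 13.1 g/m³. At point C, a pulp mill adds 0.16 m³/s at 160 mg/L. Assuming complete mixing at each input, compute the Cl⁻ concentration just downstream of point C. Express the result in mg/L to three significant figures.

22.3 mg/L

After input A: C = (27·18.7 + 0.0427·2060) / 27.04 = 21.92 mg/L.
After input B: C = (27.04·21.92 + 1.21·13.1) / 28.25 = 21.55 mg/L.
After input C: C = (28.25·21.55 + 0.16·160) / 28.41 = 22.32 mg/L.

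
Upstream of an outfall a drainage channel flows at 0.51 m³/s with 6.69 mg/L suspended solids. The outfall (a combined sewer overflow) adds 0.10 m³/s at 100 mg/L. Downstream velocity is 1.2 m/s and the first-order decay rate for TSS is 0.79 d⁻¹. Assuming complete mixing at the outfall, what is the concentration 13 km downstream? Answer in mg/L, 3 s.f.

After complete mixing, C₀ = (0.1·100 + 0.51·6.69) / 0.61 = 21.99 mg/L.
Travel time t = 1.3e+04 m / 1.2 m/s = 1.083e+04 s = 0.1254 d.
C = 21.99·exp(−0.79·0.1254) = 21.99·0.9057 = 19.91 mg/L.

19.9 mg/L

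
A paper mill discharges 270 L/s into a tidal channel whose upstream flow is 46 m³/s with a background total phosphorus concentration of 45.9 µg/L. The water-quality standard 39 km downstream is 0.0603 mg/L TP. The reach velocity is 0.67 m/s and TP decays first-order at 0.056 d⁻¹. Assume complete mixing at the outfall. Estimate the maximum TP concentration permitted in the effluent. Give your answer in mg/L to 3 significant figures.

2.91 mg/L

270 L/s = 0.27 m³/s.
45.9 µg/L = 0.0459 mg/L.
Travel time to the compliance point: t = 3.9e+04/0.67 = 5.821e+04 s = 0.6737 d; decay factor exp(−0.056·0.6737) = 0.963.
So the concentration just after mixing may be at most 0.0603/0.963 = 0.06262 mg/L.
Mass balance: 0.06262·46.27 = 0.27·Cₑ + 46·0.0459.
Cₑ = (2.897 − 2.111) / 0.27 = 2.911 mg/L.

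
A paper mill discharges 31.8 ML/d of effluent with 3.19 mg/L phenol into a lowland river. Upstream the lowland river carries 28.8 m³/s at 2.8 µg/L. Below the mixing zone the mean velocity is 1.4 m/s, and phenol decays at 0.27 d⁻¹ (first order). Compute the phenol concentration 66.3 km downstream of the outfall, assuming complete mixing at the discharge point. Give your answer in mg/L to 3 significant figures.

31.8 ML/d = 0.3681 m³/s.
2.8 µg/L = 0.0028 mg/L.
After complete mixing, C₀ = (0.3681·3.19 + 28.8·0.0028) / 29.17 = 0.04302 mg/L.
Travel time t = 6.63e+04 m / 1.4 m/s = 4.736e+04 s = 0.5481 d.
C = 0.04302·exp(−0.27·0.5481) = 0.04302·0.8624 = 0.0371 mg/L.

0.0371 mg/L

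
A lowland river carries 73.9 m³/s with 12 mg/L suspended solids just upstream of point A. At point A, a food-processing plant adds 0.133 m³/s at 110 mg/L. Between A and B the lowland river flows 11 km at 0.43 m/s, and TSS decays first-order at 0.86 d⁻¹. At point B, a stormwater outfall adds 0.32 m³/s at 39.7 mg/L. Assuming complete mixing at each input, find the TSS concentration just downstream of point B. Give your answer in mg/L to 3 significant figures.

After input A: C = (73.9·12 + 0.133·110) / 74.03 = 12.18 mg/L.
Over the 11 km reach to input B (t = 2.558e+04 s = 0.2961 d), decay gives C = 12.18·exp(−0.86·0.2961) = 9.439 mg/L.
After input B: C = (74.03·9.439 + 0.32·39.7) / 74.35 = 9.569 mg/L.

9.57 mg/L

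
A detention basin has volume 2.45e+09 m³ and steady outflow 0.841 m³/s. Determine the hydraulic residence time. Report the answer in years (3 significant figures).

Q = 0.841 m³/s × 3.156e+07 s/yr = 2.654e+07 m³/yr.
Hydraulic residence time τ = V/Q = 2.45e+09/2.654e+07 = 92.31 yr.

92.3 yr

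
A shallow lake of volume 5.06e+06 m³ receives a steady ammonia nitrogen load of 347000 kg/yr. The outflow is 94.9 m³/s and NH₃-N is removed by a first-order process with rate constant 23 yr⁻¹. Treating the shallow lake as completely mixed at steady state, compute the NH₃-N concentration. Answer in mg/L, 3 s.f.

Outflow Q = 94.9 m³/s × 3.156e+07 s/yr = 2.995e+09 m³/yr.
Steady-state CSTR mass balance: W = Q·C + k·V·C, so C = W/(Q + kV).
Q + kV = 2.995e+09 + 23·5.06e+06 = 3.111e+09 m³/yr.
C = 347000/3.111e+09 = 0.0001115 kg/m³ = 0.1115 mg/L.

0.112 mg/L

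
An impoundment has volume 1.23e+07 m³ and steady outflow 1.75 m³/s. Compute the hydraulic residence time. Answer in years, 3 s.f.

0.223 yr

Q = 1.75 m³/s × 3.156e+07 s/yr = 5.523e+07 m³/yr.
Hydraulic residence time τ = V/Q = 1.23e+07/5.523e+07 = 0.2227 yr.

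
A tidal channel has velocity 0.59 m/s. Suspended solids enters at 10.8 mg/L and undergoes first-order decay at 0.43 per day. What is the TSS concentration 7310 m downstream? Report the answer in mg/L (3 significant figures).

Travel time t = 7310 m / 0.59 m/s = 7310/0.59 = 1.239e+04 s = 0.1434 d.
First-order decay: C = 10.8·exp(−0.43·0.1434) = 10.8·0.9402 = 10.15 mg/L.

10.2 mg/L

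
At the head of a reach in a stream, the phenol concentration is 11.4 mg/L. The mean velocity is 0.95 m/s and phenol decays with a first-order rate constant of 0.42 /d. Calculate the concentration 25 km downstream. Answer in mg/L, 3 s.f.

10.0 mg/L

Travel time t = 25 km / 0.95 m/s = 2.5e+04/0.95 = 2.632e+04 s = 0.3046 d.
First-order decay: C = 11.4·exp(−0.42·0.3046) = 11.4·0.8799 = 10.03 mg/L.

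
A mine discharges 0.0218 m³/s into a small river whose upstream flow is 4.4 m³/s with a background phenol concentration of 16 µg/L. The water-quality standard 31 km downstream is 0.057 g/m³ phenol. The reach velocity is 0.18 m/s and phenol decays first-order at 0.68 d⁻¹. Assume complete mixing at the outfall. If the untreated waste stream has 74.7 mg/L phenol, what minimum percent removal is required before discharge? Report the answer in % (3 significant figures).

44.3 %

16 µg/L = 0.016 mg/L.
Travel time to the compliance point: t = 3.1e+04/0.18 = 1.722e+05 s = 1.993 d; decay factor exp(−0.68·1.993) = 0.2578.
So the concentration just after mixing may be at most 0.057/0.2578 = 0.2211 mg/L.
Mass balance: 0.2211·4.422 = 0.0218·Cₑ + 4.4·0.016.
Cₑ = (0.9776 − 0.0704) / 0.0218 = 41.61 mg/L.
Required removal = 1 − 41.61/74.7 = 44.29 %.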